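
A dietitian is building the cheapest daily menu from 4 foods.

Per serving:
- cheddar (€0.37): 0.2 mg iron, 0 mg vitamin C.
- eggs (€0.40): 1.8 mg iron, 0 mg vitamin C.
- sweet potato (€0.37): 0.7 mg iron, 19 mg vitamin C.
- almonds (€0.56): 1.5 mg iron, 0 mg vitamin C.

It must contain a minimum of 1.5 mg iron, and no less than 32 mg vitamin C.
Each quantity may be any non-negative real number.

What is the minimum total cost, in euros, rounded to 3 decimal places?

€0.695

This is a linear program. Let x1 = servings of cheddar, x2 = servings of eggs, x3 = servings of sweet potato, x4 = servings of almonds.
Minimize 0.37x1 + 0.4x2 + 0.37x3 + 0.56x4 s.t.:
  0.2x1 + 1.8x2 + 0.7x3 + 1.5x4 ≥ 1.5   (iron)
  19x3 ≥ 32   (vitamin C)
  x1, x2, x3, x4 ≥ 0.
The minimum-cost mix takes nothing from cheddar, almonds — only eggs, sweet potato. Binding constraints: iron and vitamin C.
So eggs = 0.178363 servings, sweet potato = 1.68421 servings.
Cost = 0.4·0.178363 + 0.37·1.68421 = 0.694503.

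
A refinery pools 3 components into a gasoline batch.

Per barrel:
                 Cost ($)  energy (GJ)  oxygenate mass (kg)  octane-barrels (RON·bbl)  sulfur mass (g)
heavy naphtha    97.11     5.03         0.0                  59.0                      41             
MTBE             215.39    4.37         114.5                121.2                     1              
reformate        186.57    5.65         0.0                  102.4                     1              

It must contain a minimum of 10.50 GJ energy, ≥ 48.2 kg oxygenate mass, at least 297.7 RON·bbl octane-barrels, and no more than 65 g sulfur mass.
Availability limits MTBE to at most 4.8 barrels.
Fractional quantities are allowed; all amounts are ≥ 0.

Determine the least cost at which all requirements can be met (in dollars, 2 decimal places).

$517.10

Let x1 = barrels of heavy naphtha, x2 = barrels of MTBE, x3 = barrels of reformate.
min 97.11x1 + 215.39x2 + 186.57x3 with:
  5.03x1 + 4.37x2 + 5.65x3 ≥ 10.5   (energy)
  114.5x2 ≥ 48.2   (oxygenate mass)
  59x1 + 121.2x2 + 102.4x3 ≥ 297.7   (octane-barrels)
  41x1 + 1x2 + 1x3 ≤ 65   (sulfur mass)
  x2 ≤ 4.8
  x1, x2, x3 ≥ 0.
The minimum-cost mix takes nothing from reformate — only heavy naphtha, MTBE. Binding constraints: octane-barrels and sulfur mass.
So heavy naphtha = 1.543786 barrels, MTBE = 1.704757 barrels.
Hence cost = 97.11·1.543786 + 215.39·1.704757 = $517.1047.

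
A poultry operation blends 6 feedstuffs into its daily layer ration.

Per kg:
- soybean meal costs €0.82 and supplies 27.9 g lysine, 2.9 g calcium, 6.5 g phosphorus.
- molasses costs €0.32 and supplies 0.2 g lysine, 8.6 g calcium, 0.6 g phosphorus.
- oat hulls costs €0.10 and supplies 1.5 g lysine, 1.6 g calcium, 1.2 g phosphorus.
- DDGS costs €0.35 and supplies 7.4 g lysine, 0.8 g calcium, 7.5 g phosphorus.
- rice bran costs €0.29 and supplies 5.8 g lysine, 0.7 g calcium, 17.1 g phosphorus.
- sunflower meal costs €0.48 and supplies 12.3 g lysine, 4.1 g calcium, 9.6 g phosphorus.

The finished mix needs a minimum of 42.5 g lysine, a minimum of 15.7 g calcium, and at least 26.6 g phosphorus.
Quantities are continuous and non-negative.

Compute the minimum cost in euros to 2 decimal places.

€1.70

Treat it as an LP. Let x1 = kg of soybean meal, x2 = kg of molasses, x3 = kg of oat hulls, x4 = kg of DDGS, x5 = kg of rice bran, x6 = kg of sunflower meal.
Minimize 0.82x1 + 0.32x2 + 0.1x3 + 0.35x4 + 0.29x5 + 0.48x6 with:
  27.9x1 + 0.2x2 + 1.5x3 + 7.4x4 + 5.8x5 + 12.3x6 ≥ 42.5   (lysine)
  2.9x1 + 8.6x2 + 1.6x3 + 0.8x4 + 0.7x5 + 4.1x6 ≥ 15.7   (calcium)
  6.5x1 + 0.6x2 + 1.2x3 + 7.5x4 + 17.1x5 + 9.6x6 ≥ 26.6   (phosphorus)
  x1, x2, x3, x4, x5, x6 ≥ 0.
The cheapest feasible vertex uses only soybean meal, molasses, sunflower meal; oat hulls, DDGS, rice bran are not used. Binding constraints: lysine, calcium, phosphorus.
That vertex is x1 = 0.4451, x2 = 0.5135, x6 = 2.437.
Total cost: 0.82·0.4451 + 0.32·0.5135 + 0.48·2.437 = 1.6991.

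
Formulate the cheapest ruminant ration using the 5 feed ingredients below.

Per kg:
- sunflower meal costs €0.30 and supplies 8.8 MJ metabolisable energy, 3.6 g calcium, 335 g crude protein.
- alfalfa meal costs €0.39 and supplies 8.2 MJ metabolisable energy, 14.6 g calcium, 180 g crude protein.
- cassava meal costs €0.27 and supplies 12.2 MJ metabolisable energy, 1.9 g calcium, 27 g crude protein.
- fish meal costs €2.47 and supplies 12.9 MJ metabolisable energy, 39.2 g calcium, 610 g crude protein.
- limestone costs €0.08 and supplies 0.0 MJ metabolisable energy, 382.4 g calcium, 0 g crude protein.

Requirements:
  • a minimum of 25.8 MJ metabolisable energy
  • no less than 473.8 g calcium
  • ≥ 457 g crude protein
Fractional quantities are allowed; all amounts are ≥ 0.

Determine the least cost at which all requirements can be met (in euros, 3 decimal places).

€0.802

Treat it as an LP. Let x1 = kg of sunflower meal, x2 = kg of alfalfa meal, x3 = kg of cassava meal, x4 = kg of fish meal, x5 = kg of limestone.
min 0.3x1 + 0.39x2 + 0.27x3 + 2.47x4 + 0.08x5 with:
  8.8x1 + 8.2x2 + 12.2x3 + 12.9x4 ≥ 25.8   (metabolisable energy)
  3.6x1 + 14.6x2 + 1.9x3 + 39.2x4 + 382.4x5 ≥ 473.8   (calcium)
  335x1 + 180x2 + 27x3 + 610x4 ≥ 457   (crude protein)
  x1, x2, x3, x4, x5 ≥ 0.
The cheapest feasible vertex uses only sunflower meal, cassava meal, limestone; alfalfa meal, fish meal are not used. There the metabolisable energy, calcium, crude protein constraints are tight.
Optimal quantities: sunflower meal = 1.267 kg, cassava meal = 1.201 kg, limestone = 1.221 kg.
Total cost: 0.3·1.267 + 0.27·1.201 + 0.08·1.221 = 0.80205.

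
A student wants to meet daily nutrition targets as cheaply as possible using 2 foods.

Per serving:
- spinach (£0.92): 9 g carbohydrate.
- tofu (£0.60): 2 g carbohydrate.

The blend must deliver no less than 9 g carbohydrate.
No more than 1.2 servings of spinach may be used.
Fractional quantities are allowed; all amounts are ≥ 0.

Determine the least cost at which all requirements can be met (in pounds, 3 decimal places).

£0.920

Let x1 = servings of spinach, x2 = servings of tofu.
min 0.92x1 + 0.6x2 s.t.:
  9x1 + 2x2 ≥ 9   (carbohydrate)
  x1 ≤ 1.2
  x1, x2 ≥ 0.
The optimal basis is {spinach}; tofu drops out. There the carbohydrate constraint is tight.
Solving gives x1 = 1.
Total cost: 0.92·1 = 0.92000.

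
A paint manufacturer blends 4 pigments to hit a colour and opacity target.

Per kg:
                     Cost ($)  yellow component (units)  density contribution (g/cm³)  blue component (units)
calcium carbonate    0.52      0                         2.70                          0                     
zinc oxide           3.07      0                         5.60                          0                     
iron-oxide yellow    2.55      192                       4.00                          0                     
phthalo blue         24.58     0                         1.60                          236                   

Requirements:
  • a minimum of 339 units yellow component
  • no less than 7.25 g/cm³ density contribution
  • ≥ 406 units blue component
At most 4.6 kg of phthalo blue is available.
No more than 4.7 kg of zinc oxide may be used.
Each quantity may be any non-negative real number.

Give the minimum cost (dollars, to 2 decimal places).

$46.79

Treat it as an LP. Let x1 = kg of calcium carbonate, x2 = kg of zinc oxide, x3 = kg of iron-oxide yellow, x4 = kg of phthalo blue.
min 0.52x1 + 3.07x2 + 2.55x3 + 24.58x4 s.t.:
  192x3 ≥ 339   (yellow component)
  2.7x1 + 5.6x2 + 4x3 + 1.6x4 ≥ 7.25   (density contribution)
  236x4 ≥ 406   (blue component)
  x4 ≤ 4.6
  x2 ≤ 4.7
  x1, x2, x3, x4 ≥ 0.
The optimal basis is {iron-oxide yellow, phthalo blue}; calcium carbonate, zinc oxide drop out. There the yellow component and blue component constraints are tight.
That vertex is x3 = 1.7656, x4 = 1.7203.
Total cost: 2.55·1.7656 + 24.58·1.7203 = 46.7873.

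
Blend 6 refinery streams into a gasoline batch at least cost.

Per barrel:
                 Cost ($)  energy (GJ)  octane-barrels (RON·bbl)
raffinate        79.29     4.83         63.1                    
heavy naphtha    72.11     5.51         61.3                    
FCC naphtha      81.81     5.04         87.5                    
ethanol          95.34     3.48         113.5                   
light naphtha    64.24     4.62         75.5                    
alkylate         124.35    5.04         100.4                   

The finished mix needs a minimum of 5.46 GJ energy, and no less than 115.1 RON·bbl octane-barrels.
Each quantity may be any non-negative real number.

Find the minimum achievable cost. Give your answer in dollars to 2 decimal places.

$97.37

Let x1 = barrels of raffinate, x2 = barrels of heavy naphtha, x3 = barrels of FCC naphtha, x4 = barrels of ethanol, x5 = barrels of light naphtha, x6 = barrels of alkylate.
Minimise 79.29x1 + 72.11x2 + 81.81x3 + 95.34x4 + 64.24x5 + 124.35x6 with:
  4.83x1 + 5.51x2 + 5.04x3 + 3.48x4 + 4.62x5 + 5.04x6 ≥ 5.46   (energy)
  63.1x1 + 61.3x2 + 87.5x3 + 113.5x4 + 75.5x5 + 100.4x6 ≥ 115.1   (octane-barrels)
  x1, x2, x3, x4, x5, x6 ≥ 0.
At the optimum only ethanol, light naphtha are positive (raffinate, heavy naphtha, FCC naphtha, alkylate = 0). There the energy and octane-barrels constraints are tight.
Optimal quantities: ethanol = 0.4569 barrels, light naphtha = 0.8377 barrels.
Cost = 95.34·0.4569 + 64.24·0.8377 = 97.3747.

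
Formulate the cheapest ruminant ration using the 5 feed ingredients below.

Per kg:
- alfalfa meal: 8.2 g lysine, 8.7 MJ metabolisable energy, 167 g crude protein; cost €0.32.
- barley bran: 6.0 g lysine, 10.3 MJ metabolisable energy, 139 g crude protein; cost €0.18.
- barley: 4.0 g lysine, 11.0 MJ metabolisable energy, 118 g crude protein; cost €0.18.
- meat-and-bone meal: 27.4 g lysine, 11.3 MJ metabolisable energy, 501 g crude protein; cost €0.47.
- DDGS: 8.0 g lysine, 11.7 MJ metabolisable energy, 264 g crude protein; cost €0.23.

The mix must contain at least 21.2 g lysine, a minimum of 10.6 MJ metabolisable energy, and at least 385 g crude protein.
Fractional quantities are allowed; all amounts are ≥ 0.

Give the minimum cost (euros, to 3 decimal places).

€0.382

This is a linear program. Let x1 = kg of alfalfa meal, x2 = kg of barley bran, x3 = kg of barley, x4 = kg of meat-and-bone meal, x5 = kg of DDGS.
min 0.32x1 + 0.18x2 + 0.18x3 + 0.47x4 + 0.23x5 s.t.:
  8.2x1 + 6x2 + 4x3 + 27.4x4 + 8x5 ≥ 21.2   (lysine)
  8.7x1 + 10.3x2 + 11x3 + 11.3x4 + 11.7x5 ≥ 10.6   (metabolisable energy)
  167x1 + 139x2 + 118x3 + 501x4 + 264x5 ≥ 385   (crude protein)
  x1, x2, x3, x4, x5 ≥ 0.
The cheapest feasible vertex uses only barley bran, meat-and-bone meal; alfalfa meal, barley, DDGS are not used. There the lysine and metabolisable energy constraints are tight.
Solving gives x2 = 0.2373, x4 = 0.7218.
Objective = 0.18·0.2373 + 0.47·0.7218 = 0.38196.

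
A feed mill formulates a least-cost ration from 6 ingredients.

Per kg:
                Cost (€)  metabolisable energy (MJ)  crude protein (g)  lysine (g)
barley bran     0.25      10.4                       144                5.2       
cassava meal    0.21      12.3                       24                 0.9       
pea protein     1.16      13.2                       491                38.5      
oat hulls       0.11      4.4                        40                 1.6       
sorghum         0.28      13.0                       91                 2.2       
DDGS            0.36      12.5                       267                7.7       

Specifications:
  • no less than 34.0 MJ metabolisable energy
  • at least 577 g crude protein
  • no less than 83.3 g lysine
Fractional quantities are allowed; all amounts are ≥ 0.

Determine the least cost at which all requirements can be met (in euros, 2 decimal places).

€2.57

Treat it as an LP. Let x1 = kg of barley bran, x2 = kg of cassava meal, x3 = kg of pea protein, x4 = kg of oat hulls, x5 = kg of sorghum, x6 = kg of DDGS.
Minimize 0.25x1 + 0.21x2 + 1.16x3 + 0.11x4 + 0.28x5 + 0.36x6 subject to:
  10.4x1 + 12.3x2 + 13.2x3 + 4.4x4 + 13x5 + 12.5x6 ≥ 34   (metabolisable energy)
  144x1 + 24x2 + 491x3 + 40x4 + 91x5 + 267x6 ≥ 577   (crude protein)
  5.2x1 + 0.9x2 + 38.5x3 + 1.6x4 + 2.2x5 + 7.7x6 ≥ 83.3   (lysine)
  x1, x2, x3, x4, x5, x6 ≥ 0.
The cheapest feasible vertex uses only barley bran, pea protein; cassava meal, oat hulls, sorghum, DDGS are not used. The metabolisable energy and lysine requirements are met with equality.
So barley bran = 0.6313 kg, pea protein = 2.078 kg.
Objective = 0.25·0.6313 + 1.16·2.078 = 2.5683.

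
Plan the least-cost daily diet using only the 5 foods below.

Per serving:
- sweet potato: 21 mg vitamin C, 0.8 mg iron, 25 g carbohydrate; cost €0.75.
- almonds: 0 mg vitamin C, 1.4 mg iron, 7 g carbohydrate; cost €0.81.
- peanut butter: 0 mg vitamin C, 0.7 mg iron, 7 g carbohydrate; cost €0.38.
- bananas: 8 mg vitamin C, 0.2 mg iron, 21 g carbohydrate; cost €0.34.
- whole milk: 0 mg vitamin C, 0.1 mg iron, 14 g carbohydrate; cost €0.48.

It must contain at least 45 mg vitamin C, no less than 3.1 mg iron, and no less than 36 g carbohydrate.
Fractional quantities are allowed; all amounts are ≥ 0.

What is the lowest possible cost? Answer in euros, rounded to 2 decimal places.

€2.36

Let x1 = servings of sweet potato, x2 = servings of almonds, x3 = servings of peanut butter, x4 = servings of bananas, x5 = servings of whole milk.
min 0.75x1 + 0.81x2 + 0.38x3 + 0.34x4 + 0.48x5 with:
  21x1 + 8x4 ≥ 45   (vitamin C)
  0.8x1 + 1.4x2 + 0.7x3 + 0.2x4 + 0.1x5 ≥ 3.1   (iron)
  25x1 + 7x2 + 7x3 + 21x4 + 14x5 ≥ 36   (carbohydrate)
  x1, x2, x3, x4, x5 ≥ 0.
The minimum-cost mix takes nothing from almonds, bananas, whole milk — only sweet potato, peanut butter. There the vitamin C and iron constraints are tight.
So sweet potato = 2.143 servings, peanut butter = 1.98 servings.
Cost = 0.75·2.143 + 0.38·1.98 = 2.3597.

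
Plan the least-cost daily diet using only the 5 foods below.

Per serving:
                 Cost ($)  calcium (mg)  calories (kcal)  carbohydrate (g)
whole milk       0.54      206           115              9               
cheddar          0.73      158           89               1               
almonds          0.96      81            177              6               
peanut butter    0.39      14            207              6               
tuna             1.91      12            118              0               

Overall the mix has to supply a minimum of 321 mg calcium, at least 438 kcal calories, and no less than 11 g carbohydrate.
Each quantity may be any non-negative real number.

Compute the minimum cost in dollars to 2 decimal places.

Let x1 = servings of whole milk, x2 = servings of cheddar, x3 = servings of almonds, x4 = servings of peanut butter, x5 = servings of tuna.
Minimise 0.54x1 + 0.73x2 + 0.96x3 + 0.39x4 + 1.91x5 with:
  206x1 + 158x2 + 81x3 + 14x4 + 12x5 ≥ 321   (calcium)
  115x1 + 89x2 + 177x3 + 207x4 + 118x5 ≥ 438   (calories)
  9x1 + 1x2 + 6x3 + 6x4 ≥ 11   (carbohydrate)
  x1, x2, x3, x4, x5 ≥ 0.
The cheapest feasible vertex uses only whole milk, peanut butter; cheddar, almonds, tuna are not used. Binding constraints: calcium and calories.
Solving gives x1 = 1.47, x4 = 1.299.
Cost = 0.54·1.47 + 0.39·1.299 = 1.3004.

$1.30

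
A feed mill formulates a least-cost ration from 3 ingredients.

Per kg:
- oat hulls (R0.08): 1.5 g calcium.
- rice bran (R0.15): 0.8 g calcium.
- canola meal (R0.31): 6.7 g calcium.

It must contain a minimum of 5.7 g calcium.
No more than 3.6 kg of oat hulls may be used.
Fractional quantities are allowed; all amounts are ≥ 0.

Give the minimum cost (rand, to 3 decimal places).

R0.264

Let x1 = kg of oat hulls, x2 = kg of rice bran, x3 = kg of canola meal.
Minimise 0.08x1 + 0.15x2 + 0.31x3 s.t.:
  1.5x1 + 0.8x2 + 6.7x3 ≥ 5.7   (calcium)
  x1 ≤ 3.6
  x1, x2, x3 ≥ 0.
The cheapest feasible vertex uses only canola meal; oat hulls, rice bran are not used. The calcium requirement is met with equality.
Optimal quantities: canola meal = 0.8507 kg.
Objective = 0.31·0.8507 = 0.26372.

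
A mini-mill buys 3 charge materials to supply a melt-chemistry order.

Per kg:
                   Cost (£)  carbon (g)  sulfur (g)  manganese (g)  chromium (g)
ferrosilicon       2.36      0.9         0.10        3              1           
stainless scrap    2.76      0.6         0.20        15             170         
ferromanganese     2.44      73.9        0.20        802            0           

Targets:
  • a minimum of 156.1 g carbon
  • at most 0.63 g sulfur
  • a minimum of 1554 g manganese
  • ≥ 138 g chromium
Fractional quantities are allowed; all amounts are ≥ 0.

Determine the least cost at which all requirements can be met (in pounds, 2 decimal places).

Let x1 = kg of ferrosilicon, x2 = kg of stainless scrap, x3 = kg of ferromanganese.
Minimize 2.36x1 + 2.76x2 + 2.44x3 subject to:
  0.9x1 + 0.6x2 + 73.9x3 ≥ 156.1   (carbon)
  0.1x1 + 0.2x2 + 0.2x3 ≤ 0.63   (sulfur)
  3x1 + 15x2 + 802x3 ≥ 1554   (manganese)
  1x1 + 170x2 ≥ 138   (chromium)
  x1, x2, x3 ≥ 0.
At the optimum only stainless scrap, ferromanganese are positive (ferrosilicon = 0). There the carbon and chromium constraints are tight.
That vertex is x2 = 0.8118, x3 = 2.106.
Cost = 2.76·0.8118 + 2.44·2.106 = 7.3792.

£7.38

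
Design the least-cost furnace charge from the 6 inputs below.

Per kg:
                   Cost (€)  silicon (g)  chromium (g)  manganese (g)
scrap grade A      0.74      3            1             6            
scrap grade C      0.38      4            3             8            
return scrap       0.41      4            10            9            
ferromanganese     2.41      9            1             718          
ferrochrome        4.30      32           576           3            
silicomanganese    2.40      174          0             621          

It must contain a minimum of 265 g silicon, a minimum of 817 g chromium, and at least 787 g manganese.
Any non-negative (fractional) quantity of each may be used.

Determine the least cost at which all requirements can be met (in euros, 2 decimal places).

€9.13

Set it up as a linear program. Let x1 = kg of scrap grade A, x2 = kg of scrap grade C, x3 = kg of return scrap, x4 = kg of ferromanganese, x5 = kg of ferrochrome, x6 = kg of silicomanganese.
Minimise 0.74x1 + 0.38x2 + 0.41x3 + 2.41x4 + 4.3x5 + 2.4x6 with:
  3x1 + 4x2 + 4x3 + 9x4 + 32x5 + 174x6 ≥ 265   (silicon)
  1x1 + 3x2 + 10x3 + 1x4 + 576x5 ≥ 817   (chromium)
  6x1 + 8x2 + 9x3 + 718x4 + 3x5 + 621x6 ≥ 787   (manganese)
  x1, x2, x3, x4, x5, x6 ≥ 0.
The minimum-cost mix takes nothing from scrap grade A, scrap grade C, return scrap, ferromanganese — only ferrochrome, silicomanganese. Binding constraints: silicon and chromium.
Optimal quantities: ferrochrome = 1.418 kg, silicomanganese = 1.262 kg.
Total cost: 4.3·1.418 + 2.4·1.262 = 9.1262.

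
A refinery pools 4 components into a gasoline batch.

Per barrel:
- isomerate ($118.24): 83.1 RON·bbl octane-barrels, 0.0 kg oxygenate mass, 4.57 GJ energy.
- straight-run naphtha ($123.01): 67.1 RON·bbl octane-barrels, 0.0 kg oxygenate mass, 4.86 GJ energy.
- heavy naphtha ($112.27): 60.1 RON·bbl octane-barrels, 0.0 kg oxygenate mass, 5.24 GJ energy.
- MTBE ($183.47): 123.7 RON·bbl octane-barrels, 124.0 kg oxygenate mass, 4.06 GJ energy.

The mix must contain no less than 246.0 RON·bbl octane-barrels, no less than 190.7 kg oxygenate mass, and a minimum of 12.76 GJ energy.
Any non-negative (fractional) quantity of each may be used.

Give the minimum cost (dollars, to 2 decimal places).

Treat it as an LP. Let x1 = barrels of isomerate, x2 = barrels of straight-run naphtha, x3 = barrels of heavy naphtha, x4 = barrels of MTBE.
min 118.24x1 + 123.01x2 + 112.27x3 + 183.47x4 subject to:
  83.1x1 + 67.1x2 + 60.1x3 + 123.7x4 ≥ 246   (octane-barrels)
  124x4 ≥ 190.7   (oxygenate mass)
  4.57x1 + 4.86x2 + 5.24x3 + 4.06x4 ≥ 12.76   (energy)
  x1, x2, x3, x4 ≥ 0.
The optimal basis is {heavy naphtha, MTBE}; isomerate, straight-run naphtha drop out. There the oxygenate mass and energy constraints are tight.
Solving gives x3 = 1.2435, x4 = 1.5379.
Cost = 112.27·1.2435 + 183.47·1.5379 = 421.7663.

$421.77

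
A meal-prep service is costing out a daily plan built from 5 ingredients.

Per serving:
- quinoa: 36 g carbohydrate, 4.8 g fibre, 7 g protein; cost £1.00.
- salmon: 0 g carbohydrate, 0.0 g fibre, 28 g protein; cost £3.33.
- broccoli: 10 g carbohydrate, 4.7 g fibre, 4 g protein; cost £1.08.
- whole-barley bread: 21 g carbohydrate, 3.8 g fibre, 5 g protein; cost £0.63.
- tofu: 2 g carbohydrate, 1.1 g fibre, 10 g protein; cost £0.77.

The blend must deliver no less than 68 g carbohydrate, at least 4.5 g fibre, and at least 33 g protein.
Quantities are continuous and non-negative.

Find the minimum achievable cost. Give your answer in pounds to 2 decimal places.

Set it up as a linear program. Let x1 = servings of quinoa, x2 = servings of salmon, x3 = servings of broccoli, x4 = servings of whole-barley bread, x5 = servings of tofu.
min 1x1 + 3.33x2 + 1.08x3 + 0.63x4 + 0.77x5 with:
  36x1 + 10x3 + 21x4 + 2x5 ≥ 68   (carbohydrate)
  4.8x1 + 4.7x3 + 3.8x4 + 1.1x5 ≥ 4.5   (fibre)
  7x1 + 28x2 + 4x3 + 5x4 + 10x5 ≥ 33   (protein)
  x1, x2, x3, x4, x5 ≥ 0.
The optimal basis is {whole-barley bread, tofu}; quinoa, salmon, broccoli drop out. The carbohydrate and protein requirements are met with equality.
That vertex is x4 = 3.07, x5 = 1.765.
Objective = 0.63·3.07 + 0.77·1.765 = 3.2932.

£3.29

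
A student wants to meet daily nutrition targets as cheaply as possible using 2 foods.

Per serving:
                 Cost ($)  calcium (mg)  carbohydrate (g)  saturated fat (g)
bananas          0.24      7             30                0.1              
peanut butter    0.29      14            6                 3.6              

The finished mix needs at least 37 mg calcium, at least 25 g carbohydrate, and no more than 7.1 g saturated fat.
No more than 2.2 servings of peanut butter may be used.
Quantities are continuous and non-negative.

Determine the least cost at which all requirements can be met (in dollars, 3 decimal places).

$0.901

Let x1 = servings of bananas, x2 = servings of peanut butter.
Minimize 0.24x1 + 0.29x2 with:
  7x1 + 14x2 ≥ 37   (calcium)
  30x1 + 6x2 ≥ 25   (carbohydrate)
  0.1x1 + 3.6x2 ≤ 7.1   (saturated fat)
  x2 ≤ 2.2
  x1, x2 ≥ 0.
Both inputs are positive at the optimum. Binding constraints: calcium and saturated fat.
So bananas = 1.42 servings, peanut butter = 1.933 servings.
Total cost: 0.24·1.42 + 0.29·1.933 = 0.90137.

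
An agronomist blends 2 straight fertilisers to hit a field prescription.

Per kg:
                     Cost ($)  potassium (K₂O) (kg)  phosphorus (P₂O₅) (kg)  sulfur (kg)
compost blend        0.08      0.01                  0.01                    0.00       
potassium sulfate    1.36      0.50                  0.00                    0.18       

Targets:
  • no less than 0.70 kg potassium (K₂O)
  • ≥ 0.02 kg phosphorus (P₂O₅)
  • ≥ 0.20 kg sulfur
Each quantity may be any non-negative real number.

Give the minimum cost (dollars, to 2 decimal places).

$2.01

Set it up as a linear program. Let x1 = kg of compost blend, x2 = kg of potassium sulfate.
min 0.08x1 + 1.36x2 s.t.:
  0.01x1 + 0.5x2 ≥ 0.7   (potassium (K₂O))
  0.01x1 ≥ 0.02   (phosphorus (P₂O₅))
  0.18x2 ≥ 0.2   (sulfur)
  x1, x2 ≥ 0.
Both inputs are positive at the optimum. Binding constraints: potassium (K₂O) and phosphorus (P₂O₅).
Solving gives x1 = 2, x2 = 1.36.
Cost = 0.08·2 + 1.36·1.36 = 2.0096.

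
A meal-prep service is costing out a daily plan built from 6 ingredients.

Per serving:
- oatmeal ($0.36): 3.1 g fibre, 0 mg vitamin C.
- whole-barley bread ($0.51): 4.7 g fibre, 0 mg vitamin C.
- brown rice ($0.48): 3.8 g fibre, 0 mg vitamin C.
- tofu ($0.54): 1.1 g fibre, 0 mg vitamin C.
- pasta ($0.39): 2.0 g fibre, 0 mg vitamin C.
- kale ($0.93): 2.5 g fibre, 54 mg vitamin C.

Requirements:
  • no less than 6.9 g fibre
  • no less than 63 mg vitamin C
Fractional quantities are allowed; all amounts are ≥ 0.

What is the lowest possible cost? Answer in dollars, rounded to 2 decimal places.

Let x1 = servings of oatmeal, x2 = servings of whole-barley bread, x3 = servings of brown rice, x4 = servings of tofu, x5 = servings of pasta, x6 = servings of kale.
Minimise 0.36x1 + 0.51x2 + 0.48x3 + 0.54x4 + 0.39x5 + 0.93x6 subject to:
  3.1x1 + 4.7x2 + 3.8x3 + 1.1x4 + 2x5 + 2.5x6 ≥ 6.9   (fibre)
  54x6 ≥ 63   (vitamin C)
  x1, x2, x3, x4, x5, x6 ≥ 0.
The minimum-cost mix takes nothing from oatmeal, brown rice, tofu, pasta — only whole-barley bread, kale. The fibre and vitamin C requirements are met with equality.
That vertex is x2 = 0.8475, x6 = 1.167.
Hence cost = 0.51·0.8475 + 0.93·1.167 = $1.5175.

$1.52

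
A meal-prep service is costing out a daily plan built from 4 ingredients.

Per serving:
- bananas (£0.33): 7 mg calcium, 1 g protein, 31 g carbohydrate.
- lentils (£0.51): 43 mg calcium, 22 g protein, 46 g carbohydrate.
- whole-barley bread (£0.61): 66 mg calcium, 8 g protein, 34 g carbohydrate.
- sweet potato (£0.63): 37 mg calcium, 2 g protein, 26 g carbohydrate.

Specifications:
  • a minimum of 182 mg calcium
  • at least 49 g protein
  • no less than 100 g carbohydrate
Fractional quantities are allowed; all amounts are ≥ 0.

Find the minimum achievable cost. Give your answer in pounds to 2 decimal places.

Let x1 = servings of bananas, x2 = servings of lentils, x3 = servings of whole-barley bread, x4 = servings of sweet potato.
Minimise 0.33x1 + 0.51x2 + 0.61x3 + 0.63x4 s.t.:
  7x1 + 43x2 + 66x3 + 37x4 ≥ 182   (calcium)
  1x1 + 22x2 + 8x3 + 2x4 ≥ 49   (protein)
  31x1 + 46x2 + 34x3 + 26x4 ≥ 100   (carbohydrate)
  x1, x2, x3, x4 ≥ 0.
The minimum-cost mix takes nothing from bananas, sweet potato — only lentils, whole-barley bread. The calcium and protein requirements are met with equality.
Optimal quantities: lentils = 1.605 servings, whole-barley bread = 1.712 servings.
Total cost: 0.51·1.605 + 0.61·1.712 = 1.8629.

£1.86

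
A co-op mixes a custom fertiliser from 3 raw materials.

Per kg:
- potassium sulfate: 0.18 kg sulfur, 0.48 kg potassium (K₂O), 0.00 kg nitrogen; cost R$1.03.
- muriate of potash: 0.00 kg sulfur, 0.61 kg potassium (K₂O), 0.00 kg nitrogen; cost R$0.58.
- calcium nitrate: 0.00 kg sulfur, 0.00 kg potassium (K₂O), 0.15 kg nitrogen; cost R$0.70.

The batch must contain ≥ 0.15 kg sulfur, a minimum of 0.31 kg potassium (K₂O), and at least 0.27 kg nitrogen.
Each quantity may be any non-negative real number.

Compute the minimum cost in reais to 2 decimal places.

R$2.12

Treat it as an LP. Let x1 = kg of potassium sulfate, x2 = kg of muriate of potash, x3 = kg of calcium nitrate.
Minimize 1.03x1 + 0.58x2 + 0.7x3 subject to:
  0.18x1 ≥ 0.15   (sulfur)
  0.48x1 + 0.61x2 ≥ 0.31   (potassium (K₂O))
  0.15x3 ≥ 0.27   (nitrogen)
  x1, x2, x3 ≥ 0.
The optimal basis is {potassium sulfate, calcium nitrate}; muriate of potash drops out. Binding constraints: sulfur and nitrogen.
Optimal quantities: potassium sulfate = 0.8333 kg, calcium nitrate = 1.8 kg.
Objective = 1.03·0.8333 + 0.7·1.8 = 2.1183.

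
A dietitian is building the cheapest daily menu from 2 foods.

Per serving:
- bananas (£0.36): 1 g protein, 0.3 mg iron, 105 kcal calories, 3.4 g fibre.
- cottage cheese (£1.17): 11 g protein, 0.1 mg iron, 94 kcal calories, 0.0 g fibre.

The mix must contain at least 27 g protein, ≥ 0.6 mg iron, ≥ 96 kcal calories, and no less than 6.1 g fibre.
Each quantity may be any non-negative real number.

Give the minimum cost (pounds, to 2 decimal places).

Set it up as a linear program. Let x1 = servings of bananas, x2 = servings of cottage cheese.
min 0.36x1 + 1.17x2 with:
  1x1 + 11x2 ≥ 27   (protein)
  0.3x1 + 0.1x2 ≥ 0.6   (iron)
  105x1 + 94x2 ≥ 96   (calories)
  3.4x1 ≥ 6.1   (fibre)
  x1, x2 ≥ 0.
Both inputs are positive at the optimum. There the protein and fibre constraints are tight.
That vertex is x1 = 1.794, x2 = 2.291.
Objective = 0.36·1.794 + 1.17·2.291 = 3.3263.

£3.33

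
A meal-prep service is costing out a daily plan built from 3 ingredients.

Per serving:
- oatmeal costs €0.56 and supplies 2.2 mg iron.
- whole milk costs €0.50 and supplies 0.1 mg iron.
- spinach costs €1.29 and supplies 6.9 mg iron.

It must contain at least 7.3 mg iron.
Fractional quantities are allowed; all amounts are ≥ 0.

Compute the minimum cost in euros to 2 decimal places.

Treat it as an LP. Let x1 = servings of oatmeal, x2 = servings of whole milk, x3 = servings of spinach.
min 0.56x1 + 0.5x2 + 1.29x3 with:
  2.2x1 + 0.1x2 + 6.9x3 ≥ 7.3   (iron)
  x1, x2, x3 ≥ 0.
The cheapest feasible vertex uses only spinach; oatmeal, whole milk are not used. Binding constraint: iron.
So spinach = 1.058 servings.
Objective = 1.29·1.058 = 1.3648.

€1.36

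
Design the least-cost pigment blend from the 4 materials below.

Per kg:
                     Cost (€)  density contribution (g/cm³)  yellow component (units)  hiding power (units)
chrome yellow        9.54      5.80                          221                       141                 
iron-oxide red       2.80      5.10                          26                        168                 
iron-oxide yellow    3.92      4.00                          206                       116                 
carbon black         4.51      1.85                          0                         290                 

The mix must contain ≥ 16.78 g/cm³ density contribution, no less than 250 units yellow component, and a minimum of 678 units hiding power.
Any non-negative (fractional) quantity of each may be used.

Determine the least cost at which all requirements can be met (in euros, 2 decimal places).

€12.83

Let x1 = kg of chrome yellow, x2 = kg of iron-oxide red, x3 = kg of iron-oxide yellow, x4 = kg of carbon black.
Minimize 9.54x1 + 2.8x2 + 3.92x3 + 4.51x4 subject to:
  5.8x1 + 5.1x2 + 4x3 + 1.85x4 ≥ 16.78   (density contribution)
  221x1 + 26x2 + 206x3 ≥ 250   (yellow component)
  141x1 + 168x2 + 116x3 + 290x4 ≥ 678   (hiding power)
  x1, x2, x3, x4 ≥ 0.
The cheapest feasible vertex uses only iron-oxide red, iron-oxide yellow; chrome yellow, carbon black are not used. There the yellow component and hiding power constraints are tight.
Solving gives x2 = 3.503, x3 = 0.7715.
Hence cost = 2.8·3.503 + 3.92·0.7715 = €12.8327.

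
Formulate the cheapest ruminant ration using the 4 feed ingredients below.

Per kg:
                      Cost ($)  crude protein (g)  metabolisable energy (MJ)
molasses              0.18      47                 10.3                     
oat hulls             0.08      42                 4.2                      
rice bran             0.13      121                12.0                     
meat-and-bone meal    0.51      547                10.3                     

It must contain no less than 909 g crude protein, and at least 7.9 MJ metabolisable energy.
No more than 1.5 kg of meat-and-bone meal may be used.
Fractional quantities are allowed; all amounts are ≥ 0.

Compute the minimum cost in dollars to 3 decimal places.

$0.860

Let x1 = kg of molasses, x2 = kg of oat hulls, x3 = kg of rice bran, x4 = kg of meat-and-bone meal.
Minimize 0.18x1 + 0.08x2 + 0.13x3 + 0.51x4 s.t.:
  47x1 + 42x2 + 121x3 + 547x4 ≥ 909   (crude protein)
  10.3x1 + 4.2x2 + 12x3 + 10.3x4 ≥ 7.9   (metabolisable energy)
  x4 ≤ 1.5
  x1, x2, x3, x4 ≥ 0.
The cheapest feasible vertex uses only rice bran, meat-and-bone meal; molasses, oat hulls are not used. The crude protein and the meat-and-bone meal cap requirements are met with equality.
So rice bran = 0.7314 kg, meat-and-bone meal = 1.5 kg.
Cost = 0.13·0.7314 + 0.51·1.5 = 0.86008.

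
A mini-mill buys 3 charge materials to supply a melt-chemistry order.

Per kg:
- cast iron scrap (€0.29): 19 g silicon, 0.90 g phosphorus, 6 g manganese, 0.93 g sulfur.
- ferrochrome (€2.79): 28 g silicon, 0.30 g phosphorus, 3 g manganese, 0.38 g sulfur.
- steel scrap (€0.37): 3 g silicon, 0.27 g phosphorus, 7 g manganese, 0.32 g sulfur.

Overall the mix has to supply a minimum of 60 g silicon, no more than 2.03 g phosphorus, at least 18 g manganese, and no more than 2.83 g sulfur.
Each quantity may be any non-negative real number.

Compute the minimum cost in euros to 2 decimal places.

Set it up as a linear program. Let x1 = kg of cast iron scrap, x2 = kg of ferrochrome, x3 = kg of steel scrap.
Minimise 0.29x1 + 2.79x2 + 0.37x3 subject to:
  19x1 + 28x2 + 3x3 ≥ 60   (silicon)
  0.9x1 + 0.3x2 + 0.27x3 ≤ 2.03   (phosphorus)
  6x1 + 3x2 + 7x3 ≥ 18   (manganese)
  0.93x1 + 0.38x2 + 0.32x3 ≤ 2.83   (sulfur)
  x1, x2, x3 ≥ 0.
All 3 inputs are positive at the optimum. There the silicon, phosphorus, manganese constraints are tight.
Solving gives x1 = 1.756, x2 = 0.8773, x3 = 0.6903.
Cost = 0.29·1.756 + 2.79·0.8773 + 0.37·0.6903 = 3.2123.

€3.21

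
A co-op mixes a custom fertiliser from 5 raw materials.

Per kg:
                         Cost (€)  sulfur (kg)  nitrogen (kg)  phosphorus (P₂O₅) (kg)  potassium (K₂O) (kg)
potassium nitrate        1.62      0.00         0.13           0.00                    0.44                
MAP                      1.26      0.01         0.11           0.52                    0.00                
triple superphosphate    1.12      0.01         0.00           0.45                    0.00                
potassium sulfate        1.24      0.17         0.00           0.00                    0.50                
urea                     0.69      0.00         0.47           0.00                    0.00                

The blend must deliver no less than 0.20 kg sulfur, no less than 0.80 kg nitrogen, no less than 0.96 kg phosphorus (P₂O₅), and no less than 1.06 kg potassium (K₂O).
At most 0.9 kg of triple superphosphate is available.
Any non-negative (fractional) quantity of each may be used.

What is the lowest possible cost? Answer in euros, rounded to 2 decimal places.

Let x1 = kg of potassium nitrate, x2 = kg of MAP, x3 = kg of triple superphosphate, x4 = kg of potassium sulfate, x5 = kg of urea.
min 1.62x1 + 1.26x2 + 1.12x3 + 1.24x4 + 0.69x5 with:
  0.01x2 + 0.01x3 + 0.17x4 ≥ 0.2   (sulfur)
  0.13x1 + 0.11x2 + 0.47x5 ≥ 0.8   (nitrogen)
  0.52x2 + 0.45x3 ≥ 0.96   (phosphorus (P₂O₅))
  0.44x1 + 0.5x4 ≥ 1.06   (potassium (K₂O))
  x3 ≤ 0.9
  x1, x2, x3, x4, x5 ≥ 0.
At the optimum only MAP, potassium sulfate, urea are positive (potassium nitrate, triple superphosphate = 0). Binding constraints: nitrogen, phosphorus (P₂O₅), potassium (K₂O).
Solving gives x2 = 1.846, x4 = 2.12, x5 = 1.27.
Objective = 1.26·1.846 + 1.24·2.12 + 0.69·1.27 = 5.8311.

€5.83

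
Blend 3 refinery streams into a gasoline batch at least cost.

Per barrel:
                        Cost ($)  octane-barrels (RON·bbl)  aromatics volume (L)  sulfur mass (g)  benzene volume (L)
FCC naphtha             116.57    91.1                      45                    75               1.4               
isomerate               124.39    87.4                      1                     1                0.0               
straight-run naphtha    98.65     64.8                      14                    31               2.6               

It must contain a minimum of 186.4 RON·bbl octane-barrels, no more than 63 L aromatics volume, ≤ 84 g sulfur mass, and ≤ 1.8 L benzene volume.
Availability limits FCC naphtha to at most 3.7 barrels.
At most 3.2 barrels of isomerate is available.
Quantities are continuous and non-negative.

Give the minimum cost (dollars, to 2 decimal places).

$250.80

Set it up as a linear program. Let x1 = barrels of FCC naphtha, x2 = barrels of isomerate, x3 = barrels of straight-run naphtha.
Minimize 116.57x1 + 124.39x2 + 98.65x3 with:
  91.1x1 + 87.4x2 + 64.8x3 ≥ 186.4   (octane-barrels)
  45x1 + 1x2 + 14x3 ≤ 63   (aromatics volume)
  75x1 + 1x2 + 31x3 ≤ 84   (sulfur mass)
  1.4x1 + 2.6x3 ≤ 1.8   (benzene volume)
  x1 ≤ 3.7
  x2 ≤ 3.2
  x1, x2, x3 ≥ 0.
The optimal basis is {FCC naphtha, isomerate}; straight-run naphtha drops out. Binding constraints: octane-barrels and sulfur mass.
So FCC naphtha = 1.1069 barrels, isomerate = 0.97891 barrels.
Total cost: 116.57·1.1069 + 124.39·0.97891 = 250.7979.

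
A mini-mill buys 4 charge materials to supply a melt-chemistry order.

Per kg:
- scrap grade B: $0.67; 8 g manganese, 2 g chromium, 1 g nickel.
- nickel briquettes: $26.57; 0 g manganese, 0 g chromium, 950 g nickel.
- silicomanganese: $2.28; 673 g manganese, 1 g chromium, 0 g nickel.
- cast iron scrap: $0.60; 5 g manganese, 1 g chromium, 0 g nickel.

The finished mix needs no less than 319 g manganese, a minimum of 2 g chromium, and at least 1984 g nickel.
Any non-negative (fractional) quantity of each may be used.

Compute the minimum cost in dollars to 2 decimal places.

Let x1 = kg of scrap grade B, x2 = kg of nickel briquettes, x3 = kg of silicomanganese, x4 = kg of cast iron scrap.
min 0.67x1 + 26.57x2 + 2.28x3 + 0.6x4 with:
  8x1 + 673x3 + 5x4 ≥ 319   (manganese)
  2x1 + 1x3 + 1x4 ≥ 2   (chromium)
  1x1 + 950x2 ≥ 1984   (nickel)
  x1, x2, x3, x4 ≥ 0.
The cheapest feasible vertex uses only scrap grade B, nickel briquettes, silicomanganese; cast iron scrap is not used. There the manganese, chromium, nickel constraints are tight.
So scrap grade B = 0.76756 kg, nickel briquettes = 2.0876 kg, silicomanganese = 0.46487 kg.
Hence cost = 0.67·0.76756 + 26.57·2.0876 + 2.28·0.46487 = $57.0417.

$57.04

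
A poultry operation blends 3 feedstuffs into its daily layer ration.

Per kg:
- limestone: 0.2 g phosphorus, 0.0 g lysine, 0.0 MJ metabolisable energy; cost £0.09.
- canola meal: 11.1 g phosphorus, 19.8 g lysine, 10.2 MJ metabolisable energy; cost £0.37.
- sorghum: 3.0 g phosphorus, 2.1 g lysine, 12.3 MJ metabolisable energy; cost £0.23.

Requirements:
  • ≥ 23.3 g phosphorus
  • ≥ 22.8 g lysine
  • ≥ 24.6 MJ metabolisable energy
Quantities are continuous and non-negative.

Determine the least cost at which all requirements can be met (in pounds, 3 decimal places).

Set it up as a linear program. Let x1 = kg of limestone, x2 = kg of canola meal, x3 = kg of sorghum.
Minimize 0.09x1 + 0.37x2 + 0.23x3 subject to:
  0.2x1 + 11.1x2 + 3x3 ≥ 23.3   (phosphorus)
  19.8x2 + 2.1x3 ≥ 22.8   (lysine)
  10.2x2 + 12.3x3 ≥ 24.6   (metabolisable energy)
  x1, x2, x3 ≥ 0.
The cheapest feasible vertex uses only canola meal, sorghum; limestone is not used. Binding constraints: phosphorus and metabolisable energy.
That vertex is x2 = 2.009, x3 = 0.3342.
Objective = 0.37·2.009 + 0.23·0.3342 = 0.82020.

£0.820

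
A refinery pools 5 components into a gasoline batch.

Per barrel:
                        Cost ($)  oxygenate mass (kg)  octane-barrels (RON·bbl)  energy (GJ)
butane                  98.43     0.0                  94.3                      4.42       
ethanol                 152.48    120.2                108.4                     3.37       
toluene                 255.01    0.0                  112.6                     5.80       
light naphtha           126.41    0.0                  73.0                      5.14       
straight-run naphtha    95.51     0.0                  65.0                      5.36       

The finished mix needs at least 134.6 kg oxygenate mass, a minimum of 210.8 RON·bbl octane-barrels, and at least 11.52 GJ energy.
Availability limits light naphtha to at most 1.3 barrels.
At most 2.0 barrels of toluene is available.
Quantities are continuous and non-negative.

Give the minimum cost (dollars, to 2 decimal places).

Let x1 = barrels of butane, x2 = barrels of ethanol, x3 = barrels of toluene, x4 = barrels of light naphtha, x5 = barrels of straight-run naphtha.
Minimise 98.43x1 + 152.48x2 + 255.01x3 + 126.41x4 + 95.51x5 s.t.:
  120.2x2 ≥ 134.6   (oxygenate mass)
  94.3x1 + 108.4x2 + 112.6x3 + 73x4 + 65x5 ≥ 210.8   (octane-barrels)
  4.42x1 + 3.37x2 + 5.8x3 + 5.14x4 + 5.36x5 ≥ 11.52   (energy)
  x4 ≤ 1.3
  x3 ≤ 2
  x1, x2, x3, x4, x5 ≥ 0.
The optimal basis is {ethanol, straight-run naphtha}; butane, toluene, light naphtha drop out. The oxygenate mass and energy requirements are met with equality.
Solving gives x2 = 1.1198, x5 = 1.4452.
Total cost: 152.48·1.1198 + 95.51·1.4452 = 308.7782.

$308.78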